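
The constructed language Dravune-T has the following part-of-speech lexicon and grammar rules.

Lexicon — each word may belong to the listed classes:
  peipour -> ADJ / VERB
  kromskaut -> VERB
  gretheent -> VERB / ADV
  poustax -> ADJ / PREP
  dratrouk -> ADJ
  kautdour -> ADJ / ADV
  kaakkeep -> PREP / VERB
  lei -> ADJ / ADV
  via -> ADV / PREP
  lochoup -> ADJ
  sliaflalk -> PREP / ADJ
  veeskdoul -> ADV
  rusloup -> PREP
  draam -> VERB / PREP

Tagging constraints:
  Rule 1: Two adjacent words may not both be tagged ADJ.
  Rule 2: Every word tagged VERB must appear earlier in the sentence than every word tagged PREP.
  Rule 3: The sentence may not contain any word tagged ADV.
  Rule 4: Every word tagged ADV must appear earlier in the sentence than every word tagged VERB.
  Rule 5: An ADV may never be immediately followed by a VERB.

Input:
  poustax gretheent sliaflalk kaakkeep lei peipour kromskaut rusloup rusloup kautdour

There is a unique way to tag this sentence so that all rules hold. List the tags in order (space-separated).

Candidates per position — 1:poustax {ADJ,PREP}; 2:gretheent {VERB,ADV}; 3:sliaflalk {PREP,ADJ}; 4:kaakkeep {PREP,VERB}; 5:lei {ADJ,ADV}; 6:peipour {ADJ,VERB}; 7:kromskaut {VERB}; 8:rusloup {PREP}; 9:rusloup {PREP}; 10:kautdour {ADJ,ADV}.
Position 1: PREP is ruled out by rule 2; that leaves ADJ.
Position 2: ADV is ruled out by rule 3; that leaves VERB.
Position 3: PREP is ruled out by rule 2; that leaves ADJ.
Position 4: PREP is ruled out by rule 2; that leaves VERB.
Position 5: ADV is ruled out by rule 3; that leaves ADJ.
Position 6: ADJ is ruled out by rule 1; that leaves VERB.
Position 10: ADV is ruled out by rule 3; that leaves ADJ.
So the tagging must be: ADJ VERB ADJ VERB ADJ VERB VERB PREP PREP ADJ.
Check: rule 1 satisfied; rule 2 satisfied; rule 3 satisfied; rule 4 satisfied; rule 5 satisfied.

ADJ VERB ADJ VERB ADJ VERB VERB PREP PREP ADJ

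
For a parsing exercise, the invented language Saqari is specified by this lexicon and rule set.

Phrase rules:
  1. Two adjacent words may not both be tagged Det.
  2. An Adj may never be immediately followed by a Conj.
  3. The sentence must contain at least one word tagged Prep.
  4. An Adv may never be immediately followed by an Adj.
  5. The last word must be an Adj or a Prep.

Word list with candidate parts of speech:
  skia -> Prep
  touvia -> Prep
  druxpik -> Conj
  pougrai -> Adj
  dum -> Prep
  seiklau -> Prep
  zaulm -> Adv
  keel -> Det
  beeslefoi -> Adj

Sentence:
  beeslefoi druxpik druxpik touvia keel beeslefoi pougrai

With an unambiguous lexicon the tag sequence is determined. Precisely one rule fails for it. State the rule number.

2

Fixed tagging: Adj Conj Conj Prep Det Adj Adj.
Rule check: R1 holds, R2 violated, R3 holds, R4 holds, R5 holds.
Only rule 2 fails.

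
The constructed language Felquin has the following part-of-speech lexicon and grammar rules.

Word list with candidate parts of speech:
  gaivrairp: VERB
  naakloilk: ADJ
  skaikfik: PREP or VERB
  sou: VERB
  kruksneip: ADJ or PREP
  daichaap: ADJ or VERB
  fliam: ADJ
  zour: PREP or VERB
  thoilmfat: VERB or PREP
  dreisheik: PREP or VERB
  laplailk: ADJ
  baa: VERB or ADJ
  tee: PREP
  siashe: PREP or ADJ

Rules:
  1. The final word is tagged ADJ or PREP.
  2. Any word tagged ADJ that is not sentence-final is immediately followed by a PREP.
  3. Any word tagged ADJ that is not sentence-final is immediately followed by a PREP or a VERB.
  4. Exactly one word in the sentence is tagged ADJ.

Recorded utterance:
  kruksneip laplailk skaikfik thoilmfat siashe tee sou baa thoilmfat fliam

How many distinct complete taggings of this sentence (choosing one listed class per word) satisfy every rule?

Candidates per position — 1:kruksneip {ADJ,PREP}; 2:laplailk {ADJ}; 3:skaikfik {PREP,VERB}; 4:thoilmfat {VERB,PREP}; 5:siashe {PREP,ADJ}; 6:tee {PREP}; 7:sou {VERB}; 8:baa {VERB,ADJ}; 9:thoilmfat {VERB,PREP}; 10:fliam {ADJ}.
There are 64 candidate sequences in total.
Rule 4 cannot be satisfied by any choice of tags from the lexicon.
So there is no consistent tagging.
Count = 0.

0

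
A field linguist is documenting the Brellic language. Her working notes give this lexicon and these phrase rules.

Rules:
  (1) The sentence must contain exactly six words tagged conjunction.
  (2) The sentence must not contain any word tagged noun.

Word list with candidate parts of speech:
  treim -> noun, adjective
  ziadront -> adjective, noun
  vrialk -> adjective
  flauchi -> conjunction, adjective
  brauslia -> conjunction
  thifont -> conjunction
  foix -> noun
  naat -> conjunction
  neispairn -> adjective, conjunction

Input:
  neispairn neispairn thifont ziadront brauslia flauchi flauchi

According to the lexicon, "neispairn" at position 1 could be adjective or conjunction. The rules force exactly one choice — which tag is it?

Candidates per position — 1:neispairn {adjective,conjunction}; 2:neispairn {adjective,conjunction}; 3:thifont {conjunction}; 4:ziadront {adjective,noun}; 5:brauslia {conjunction}; 6:flauchi {conjunction,adjective}; 7:flauchi {conjunction,adjective}.
Word 1 cannot be adjective — rule 1 would then fail for every completion. It is conjunction.
Word 2 cannot be adjective — rule 1 would then fail for every completion. It is conjunction.
Word 4 cannot be noun — rule 2 would then fail for every completion. It is adjective.
Word 6 cannot be adjective — rule 1 would then fail for every completion. It is conjunction.
Word 7 cannot be adjective — rule 1 would then fail for every completion. It is conjunction.
The unique satisfying tagging is: conjunction conjunction conjunction adjective conjunction conjunction conjunction.
Checking: rule 1 holds; rule 2 holds.

conjunction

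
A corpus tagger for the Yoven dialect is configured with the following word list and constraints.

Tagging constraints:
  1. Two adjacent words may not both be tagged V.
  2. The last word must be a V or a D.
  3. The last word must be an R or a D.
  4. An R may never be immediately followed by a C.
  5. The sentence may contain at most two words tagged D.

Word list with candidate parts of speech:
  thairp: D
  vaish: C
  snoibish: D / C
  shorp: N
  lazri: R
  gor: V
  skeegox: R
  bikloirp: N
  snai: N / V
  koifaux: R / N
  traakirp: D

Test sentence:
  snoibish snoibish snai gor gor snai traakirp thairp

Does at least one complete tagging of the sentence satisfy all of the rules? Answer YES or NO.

Candidates per position — 1:snoibish {D,C}; 2:snoibish {D,C}; 3:snai {N,V}; 4:gor {V}; 5:gor {V}; 6:snai {N,V}; 7:traakirp {D}; 8:thairp {D}.
Rule 1 cannot be satisfied by any choice of tags from the lexicon.
So there is no consistent tagging.

NO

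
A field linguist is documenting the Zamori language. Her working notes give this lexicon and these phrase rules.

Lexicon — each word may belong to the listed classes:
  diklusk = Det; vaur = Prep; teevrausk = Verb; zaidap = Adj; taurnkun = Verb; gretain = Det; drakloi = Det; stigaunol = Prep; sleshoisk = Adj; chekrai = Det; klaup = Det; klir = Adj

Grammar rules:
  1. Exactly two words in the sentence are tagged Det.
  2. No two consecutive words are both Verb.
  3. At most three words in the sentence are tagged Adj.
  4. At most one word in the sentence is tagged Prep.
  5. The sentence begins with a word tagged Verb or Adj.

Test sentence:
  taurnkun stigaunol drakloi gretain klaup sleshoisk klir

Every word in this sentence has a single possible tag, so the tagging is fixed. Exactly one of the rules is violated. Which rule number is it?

Fixed tagging: Verb Prep Det Det Det Adj Adj.
Rule check: R1 ✗, R2 ✓, R3 ✓, R4 ✓, R5 ✓.
Only rule 1 fails.

1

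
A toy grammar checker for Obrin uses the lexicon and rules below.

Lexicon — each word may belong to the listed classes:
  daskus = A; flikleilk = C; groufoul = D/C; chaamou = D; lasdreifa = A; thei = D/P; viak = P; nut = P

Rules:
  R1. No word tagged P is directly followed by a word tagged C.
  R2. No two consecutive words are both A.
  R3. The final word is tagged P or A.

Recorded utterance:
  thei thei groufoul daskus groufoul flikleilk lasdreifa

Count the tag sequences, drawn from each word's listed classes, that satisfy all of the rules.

Candidates per position — 1:thei {D,P}; 2:thei {D,P}; 3:groufoul {D,C}; 4:daskus {A}; 5:groufoul {D,C}; 6:flikleilk {C}; 7:lasdreifa {A}.
There are 16 candidate sequences in total.
Checking each against the rules leaves 12 sequences.
Count = 12.

12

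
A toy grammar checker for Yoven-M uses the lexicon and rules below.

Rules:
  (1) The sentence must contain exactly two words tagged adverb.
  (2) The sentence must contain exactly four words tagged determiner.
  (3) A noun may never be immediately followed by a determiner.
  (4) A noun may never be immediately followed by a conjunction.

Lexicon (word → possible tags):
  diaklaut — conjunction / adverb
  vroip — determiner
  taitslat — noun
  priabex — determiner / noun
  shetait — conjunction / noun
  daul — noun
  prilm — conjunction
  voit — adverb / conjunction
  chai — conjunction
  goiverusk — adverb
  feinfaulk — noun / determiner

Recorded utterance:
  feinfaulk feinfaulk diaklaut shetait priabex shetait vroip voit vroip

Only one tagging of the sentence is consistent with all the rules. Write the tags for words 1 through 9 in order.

determiner noun adverb conjunction determiner conjunction determiner adverb determiner

Candidates per position — 1:feinfaulk {noun,determiner}; 2:feinfaulk {noun,determiner}; 3:diaklaut {conjunction,adverb}; 4:shetait {conjunction,noun}; 5:priabex {determiner,noun}; 6:shetait {conjunction,noun}; 7:vroip {determiner}; 8:voit {adverb,conjunction}; 9:vroip {determiner}.
Position 3: conjunction is ruled out by rule 1; that leaves adverb.
Position 6: noun is ruled out by rule 3; that leaves conjunction.
Position 8: conjunction is ruled out by rule 1; that leaves adverb.
Position 5: noun is ruled out by rule 4; that leaves determiner.
Position 4: noun is ruled out by rule 3; that leaves conjunction.
The remaining ambiguous positions (1, 2) are resolved jointly — only one combination satisfies every rule.
So the tagging must be: determiner noun adverb conjunction determiner conjunction determiner adverb determiner.
Verifying each rule — rule 1 ok; rule 2 ok; rule 3 ok; rule 4 ok.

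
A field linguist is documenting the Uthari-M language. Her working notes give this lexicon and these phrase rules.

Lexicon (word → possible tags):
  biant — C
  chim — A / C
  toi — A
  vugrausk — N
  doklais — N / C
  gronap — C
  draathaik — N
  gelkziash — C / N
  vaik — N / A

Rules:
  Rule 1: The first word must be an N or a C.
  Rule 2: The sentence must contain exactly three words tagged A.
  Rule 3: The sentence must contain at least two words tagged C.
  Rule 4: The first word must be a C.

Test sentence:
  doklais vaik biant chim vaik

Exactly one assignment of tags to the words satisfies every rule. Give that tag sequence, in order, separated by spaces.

C A C A A

Candidates per position — 1:doklais {N,C}; 2:vaik {N,A}; 3:biant {C}; 4:chim {A,C}; 5:vaik {N,A}.
If word 1 were N, no tagging could satisfy rule 4; so word 1 is C.
If word 2 were N, no tagging could satisfy rule 2; so word 2 is A.
If word 4 were C, no tagging could satisfy rule 2; so word 4 is A.
If word 5 were N, no tagging could satisfy rule 2; so word 5 is A.
So the tagging must be: C A C A A.
Checking: rule 1 satisfied; rule 2 satisfied; rule 3 satisfied; rule 4 satisfied.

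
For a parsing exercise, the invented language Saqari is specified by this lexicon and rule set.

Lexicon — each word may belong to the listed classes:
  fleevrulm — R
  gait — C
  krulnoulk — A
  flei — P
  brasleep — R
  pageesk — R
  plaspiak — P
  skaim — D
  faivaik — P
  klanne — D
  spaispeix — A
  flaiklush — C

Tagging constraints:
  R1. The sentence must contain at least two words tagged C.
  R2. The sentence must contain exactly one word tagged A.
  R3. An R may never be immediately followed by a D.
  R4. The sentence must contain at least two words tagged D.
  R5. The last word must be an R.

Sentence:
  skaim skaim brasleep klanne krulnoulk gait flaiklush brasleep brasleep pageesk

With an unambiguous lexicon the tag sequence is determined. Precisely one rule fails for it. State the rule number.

3

Fixed tagging: D D R D A C C R R R.
Applying the rules: R1 holds, R2 holds, R3 violated, R4 holds, R5 holds.
Only rule 3 fails.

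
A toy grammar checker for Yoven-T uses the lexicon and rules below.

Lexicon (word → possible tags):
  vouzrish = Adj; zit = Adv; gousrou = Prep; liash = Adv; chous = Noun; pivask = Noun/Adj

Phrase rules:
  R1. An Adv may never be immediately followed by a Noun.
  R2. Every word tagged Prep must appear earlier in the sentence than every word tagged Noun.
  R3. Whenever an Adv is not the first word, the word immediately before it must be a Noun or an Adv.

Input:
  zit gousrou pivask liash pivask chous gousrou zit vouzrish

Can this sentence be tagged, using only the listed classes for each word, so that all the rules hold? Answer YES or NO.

Candidates per position — 1:zit {Adv}; 2:gousrou {Prep}; 3:pivask {Noun,Adj}; 4:liash {Adv}; 5:pivask {Noun,Adj}; 6:chous {Noun}; 7:gousrou {Prep}; 8:zit {Adv}; 9:vouzrish {Adj}.
Rule 2 cannot be satisfied by any choice of tags from the lexicon.
So there is no consistent tagging.

NO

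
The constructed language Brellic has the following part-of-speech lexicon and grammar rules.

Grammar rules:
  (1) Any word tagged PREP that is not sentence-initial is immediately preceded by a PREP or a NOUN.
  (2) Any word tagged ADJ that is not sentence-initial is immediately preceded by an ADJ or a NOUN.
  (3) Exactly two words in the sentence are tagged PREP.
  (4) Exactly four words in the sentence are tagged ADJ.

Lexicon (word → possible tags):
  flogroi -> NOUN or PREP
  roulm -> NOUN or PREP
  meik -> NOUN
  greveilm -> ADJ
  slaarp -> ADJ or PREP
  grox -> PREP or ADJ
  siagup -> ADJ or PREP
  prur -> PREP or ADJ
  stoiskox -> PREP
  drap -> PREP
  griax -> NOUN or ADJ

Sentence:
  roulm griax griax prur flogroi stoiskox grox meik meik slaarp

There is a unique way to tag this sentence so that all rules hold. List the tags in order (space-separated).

Candidates per position — 1:roulm {NOUN,PREP}; 2:griax {NOUN,ADJ}; 3:griax {NOUN,ADJ}; 4:prur {PREP,ADJ}; 5:flogroi {NOUN,PREP}; 6:stoiskox {PREP}; 7:grox {PREP,ADJ}; 8:meik {NOUN}; 9:meik {NOUN}; 10:slaarp {ADJ,PREP}.
Position 7: tagging it ADJ would leave rule 2 unsatisfiable, so it must be PREP.
Position 10: tagging it PREP would leave rule 3 unsatisfiable, so it must be ADJ.
Position 1: tagging it PREP would leave rule 3 unsatisfiable, so it must be NOUN.
Position 2: tagging it NOUN would leave rule 4 unsatisfiable, so it must be ADJ.
Position 3: tagging it NOUN would leave rule 4 unsatisfiable, so it must be ADJ.
Position 4: tagging it PREP would leave rule 1 unsatisfiable, so it must be ADJ.
Position 5: tagging it PREP would leave rule 1 unsatisfiable, so it must be NOUN.
That leaves exactly one tagging: NOUN ADJ ADJ ADJ NOUN PREP PREP NOUN NOUN ADJ.
Check: rule 1 ✓; rule 2 ✓; rule 3 ✓; rule 4 ✓.

NOUN ADJ ADJ ADJ NOUN PREP PREP NOUN NOUN ADJ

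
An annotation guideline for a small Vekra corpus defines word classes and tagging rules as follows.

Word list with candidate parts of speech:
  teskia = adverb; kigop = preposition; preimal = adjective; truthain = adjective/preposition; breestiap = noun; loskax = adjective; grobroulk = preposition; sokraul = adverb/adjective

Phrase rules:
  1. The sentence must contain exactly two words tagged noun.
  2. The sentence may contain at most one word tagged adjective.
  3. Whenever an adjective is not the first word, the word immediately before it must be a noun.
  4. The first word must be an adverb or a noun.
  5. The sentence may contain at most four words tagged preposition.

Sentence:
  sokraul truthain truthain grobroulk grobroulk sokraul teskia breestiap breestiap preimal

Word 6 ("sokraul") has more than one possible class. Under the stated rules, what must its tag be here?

adverb

Candidates per position — 1:sokraul {adverb,adjective}; 2:truthain {adjective,preposition}; 3:truthain {adjective,preposition}; 4:grobroulk {preposition}; 5:grobroulk {preposition}; 6:sokraul {adverb,adjective}; 7:teskia {adverb}; 8:breestiap {noun}; 9:breestiap {noun}; 10:preimal {adjective}.
Position 1: adjective is ruled out by rule 2; that leaves adverb.
Position 2: adjective is ruled out by rule 2; that leaves preposition.
Position 3: adjective is ruled out by rule 2; that leaves preposition.
Position 6: adjective is ruled out by rule 2; that leaves adverb.
That leaves exactly one tagging: adverb preposition preposition preposition preposition adverb adverb noun noun adjective.
Verifying each rule — rule 1 holds; rule 2 holds; rule 3 holds; rule 4 holds; rule 5 holds.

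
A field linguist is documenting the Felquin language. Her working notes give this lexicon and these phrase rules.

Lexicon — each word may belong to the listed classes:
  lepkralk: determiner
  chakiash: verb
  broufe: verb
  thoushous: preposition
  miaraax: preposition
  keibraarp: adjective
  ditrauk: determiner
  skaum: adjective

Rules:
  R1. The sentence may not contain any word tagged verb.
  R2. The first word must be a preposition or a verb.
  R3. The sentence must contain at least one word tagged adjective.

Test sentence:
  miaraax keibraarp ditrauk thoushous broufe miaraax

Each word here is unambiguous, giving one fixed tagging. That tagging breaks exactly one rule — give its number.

Fixed tagging: preposition adjective determiner preposition verb preposition.
Rule check: R1 fail, R2 pass, R3 pass.
Only rule 1 fails.

1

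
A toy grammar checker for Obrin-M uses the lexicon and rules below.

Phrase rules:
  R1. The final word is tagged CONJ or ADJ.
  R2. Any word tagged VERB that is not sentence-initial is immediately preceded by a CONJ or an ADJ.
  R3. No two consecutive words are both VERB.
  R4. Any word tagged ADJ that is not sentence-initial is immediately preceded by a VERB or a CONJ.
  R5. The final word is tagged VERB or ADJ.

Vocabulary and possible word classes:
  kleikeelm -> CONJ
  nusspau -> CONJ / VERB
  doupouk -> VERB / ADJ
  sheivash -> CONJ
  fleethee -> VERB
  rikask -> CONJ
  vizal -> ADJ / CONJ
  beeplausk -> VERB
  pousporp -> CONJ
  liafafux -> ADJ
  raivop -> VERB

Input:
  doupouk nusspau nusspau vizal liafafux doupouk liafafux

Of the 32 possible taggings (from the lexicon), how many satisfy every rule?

Candidates per position — 1:doupouk {VERB,ADJ}; 2:nusspau {CONJ,VERB}; 3:nusspau {CONJ,VERB}; 4:vizal {ADJ,CONJ}; 5:liafafux {ADJ}; 6:doupouk {VERB,ADJ}; 7:liafafux {ADJ}.
There are 32 candidate sequences in total.
The sequences that satisfy every rule: VERB CONJ CONJ CONJ ADJ VERB ADJ; VERB CONJ VERB CONJ ADJ VERB ADJ; ADJ CONJ CONJ CONJ ADJ VERB ADJ; ADJ CONJ VERB CONJ ADJ VERB ADJ; ADJ VERB CONJ CONJ ADJ VERB ADJ.
Count = 5.

5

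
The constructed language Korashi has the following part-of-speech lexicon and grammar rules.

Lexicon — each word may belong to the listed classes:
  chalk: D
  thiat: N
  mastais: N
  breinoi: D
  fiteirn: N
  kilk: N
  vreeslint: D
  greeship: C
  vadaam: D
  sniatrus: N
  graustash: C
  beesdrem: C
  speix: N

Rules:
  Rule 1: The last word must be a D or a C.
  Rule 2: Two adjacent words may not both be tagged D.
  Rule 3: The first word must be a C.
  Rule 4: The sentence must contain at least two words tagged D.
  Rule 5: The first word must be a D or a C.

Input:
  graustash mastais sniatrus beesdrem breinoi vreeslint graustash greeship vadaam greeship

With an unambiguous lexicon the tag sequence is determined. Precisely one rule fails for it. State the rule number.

Fixed tagging: C N N C D D C C D C.
Checking each rule: R1 pass, R2 fail, R3 pass, R4 pass, R5 pass.
Only rule 2 fails.

2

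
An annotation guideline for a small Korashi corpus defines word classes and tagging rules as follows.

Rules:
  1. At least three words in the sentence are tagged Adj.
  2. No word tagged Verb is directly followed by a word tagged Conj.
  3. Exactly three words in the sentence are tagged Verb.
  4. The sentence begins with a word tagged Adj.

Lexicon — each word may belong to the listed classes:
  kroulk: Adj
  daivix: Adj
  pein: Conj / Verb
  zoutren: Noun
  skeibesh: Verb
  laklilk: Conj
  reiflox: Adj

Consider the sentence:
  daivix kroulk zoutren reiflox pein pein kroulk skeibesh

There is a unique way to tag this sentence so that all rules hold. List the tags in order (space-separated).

Adj Adj Noun Adj Verb Verb Adj Verb

Candidates per position — 1:daivix {Adj}; 2:kroulk {Adj}; 3:zoutren {Noun}; 4:reiflox {Adj}; 5:pein {Conj,Verb}; 6:pein {Conj,Verb}; 7:kroulk {Adj}; 8:skeibesh {Verb}.
Position 5: tagging it Conj would leave rule 3 unsatisfiable, so it must be Verb.
Position 6: tagging it Conj would leave rule 2 unsatisfiable, so it must be Verb.
So the tagging must be: Adj Adj Noun Adj Verb Verb Adj Verb.
Rule-by-rule: rule 1 satisfied; rule 2 satisfied; rule 3 satisfied; rule 4 satisfied.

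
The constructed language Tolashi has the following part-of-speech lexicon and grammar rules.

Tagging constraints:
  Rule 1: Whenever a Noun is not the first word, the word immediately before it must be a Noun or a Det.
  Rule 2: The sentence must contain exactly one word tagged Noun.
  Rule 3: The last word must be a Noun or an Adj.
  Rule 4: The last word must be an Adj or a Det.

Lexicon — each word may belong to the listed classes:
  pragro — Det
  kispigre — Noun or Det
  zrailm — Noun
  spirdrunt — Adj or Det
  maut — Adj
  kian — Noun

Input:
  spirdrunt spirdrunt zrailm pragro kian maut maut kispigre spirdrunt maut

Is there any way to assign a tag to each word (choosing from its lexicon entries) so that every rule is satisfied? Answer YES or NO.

Candidates per position — 1:spirdrunt {Adj,Det}; 2:spirdrunt {Adj,Det}; 3:zrailm {Noun}; 4:pragro {Det}; 5:kian {Noun}; 6:maut {Adj}; 7:maut {Adj}; 8:kispigre {Noun,Det}; 9:spirdrunt {Adj,Det}; 10:maut {Adj}.
Rule 2 cannot be satisfied by any choice of tags from the lexicon.
So there is no consistent tagging.

NO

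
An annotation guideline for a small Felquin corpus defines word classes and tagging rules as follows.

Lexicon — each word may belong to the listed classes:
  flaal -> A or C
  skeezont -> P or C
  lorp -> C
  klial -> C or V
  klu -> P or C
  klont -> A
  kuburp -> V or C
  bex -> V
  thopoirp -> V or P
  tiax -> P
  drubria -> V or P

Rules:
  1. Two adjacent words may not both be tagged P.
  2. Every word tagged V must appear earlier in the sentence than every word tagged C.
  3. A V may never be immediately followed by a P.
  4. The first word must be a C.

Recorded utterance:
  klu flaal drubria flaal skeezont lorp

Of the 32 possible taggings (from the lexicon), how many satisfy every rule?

8

Candidates per position — 1:klu {P,C}; 2:flaal {A,C}; 3:drubria {V,P}; 4:flaal {A,C}; 5:skeezont {P,C}; 6:lorp {C}.
There are 32 candidate sequences in total.
Checking each against the rules leaves 8 sequences.
Count = 8.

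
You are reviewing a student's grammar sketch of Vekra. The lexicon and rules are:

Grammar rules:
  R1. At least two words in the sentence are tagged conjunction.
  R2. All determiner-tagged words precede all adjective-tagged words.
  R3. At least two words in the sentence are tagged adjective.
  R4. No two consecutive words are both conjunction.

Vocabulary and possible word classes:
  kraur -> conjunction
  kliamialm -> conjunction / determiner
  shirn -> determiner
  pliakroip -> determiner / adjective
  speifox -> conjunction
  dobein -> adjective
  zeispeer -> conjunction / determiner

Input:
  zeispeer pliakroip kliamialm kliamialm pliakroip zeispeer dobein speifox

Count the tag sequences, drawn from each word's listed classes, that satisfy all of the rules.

6

Candidates per position — 1:zeispeer {conjunction,determiner}; 2:pliakroip {determiner,adjective}; 3:kliamialm {conjunction,determiner}; 4:kliamialm {conjunction,determiner}; 5:pliakroip {determiner,adjective}; 6:zeispeer {conjunction,determiner}; 7:dobein {adjective}; 8:speifox {conjunction}.
There are 64 candidate sequences in total.
Checking each against the rules leaves 6 sequences.
Count = 6.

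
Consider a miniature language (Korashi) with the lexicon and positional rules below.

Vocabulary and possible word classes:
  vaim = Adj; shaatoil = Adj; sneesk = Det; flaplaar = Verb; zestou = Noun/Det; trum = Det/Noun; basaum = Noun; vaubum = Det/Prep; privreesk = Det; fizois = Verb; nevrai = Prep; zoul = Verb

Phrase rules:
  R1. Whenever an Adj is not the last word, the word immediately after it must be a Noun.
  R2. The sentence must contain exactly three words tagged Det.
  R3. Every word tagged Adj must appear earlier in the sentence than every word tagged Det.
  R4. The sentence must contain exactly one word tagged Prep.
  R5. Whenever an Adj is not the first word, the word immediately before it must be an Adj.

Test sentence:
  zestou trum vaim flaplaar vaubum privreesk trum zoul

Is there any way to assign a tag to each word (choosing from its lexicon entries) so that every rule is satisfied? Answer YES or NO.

NO

Candidates per position — 1:zestou {Noun,Det}; 2:trum {Det,Noun}; 3:vaim {Adj}; 4:flaplaar {Verb}; 5:vaubum {Det,Prep}; 6:privreesk {Det}; 7:trum {Det,Noun}; 8:zoul {Verb}.
Rule 1 cannot be satisfied by any choice of tags from the lexicon.
So there is no consistent tagging.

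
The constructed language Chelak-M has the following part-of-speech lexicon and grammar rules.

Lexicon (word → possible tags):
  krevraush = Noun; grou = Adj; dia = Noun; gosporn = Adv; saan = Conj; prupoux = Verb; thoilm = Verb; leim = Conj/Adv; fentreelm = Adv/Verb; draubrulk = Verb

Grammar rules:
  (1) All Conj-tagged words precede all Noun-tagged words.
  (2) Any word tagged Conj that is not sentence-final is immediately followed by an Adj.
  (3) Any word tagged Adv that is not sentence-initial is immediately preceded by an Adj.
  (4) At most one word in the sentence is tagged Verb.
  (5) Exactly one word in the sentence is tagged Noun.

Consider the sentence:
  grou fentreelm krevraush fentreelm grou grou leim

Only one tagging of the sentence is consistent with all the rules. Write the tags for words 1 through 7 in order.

Candidates per position — 1:grou {Adj}; 2:fentreelm {Adv,Verb}; 3:krevraush {Noun}; 4:fentreelm {Adv,Verb}; 5:grou {Adj}; 6:grou {Adj}; 7:leim {Conj,Adv}.
Position 4: Adv is ruled out by rule 3; that leaves Verb.
Position 7: Conj is ruled out by rule 1; that leaves Adv.
Position 2: Verb is ruled out by rule 4; that leaves Adv.
That leaves exactly one tagging: Adj Adv Noun Verb Adj Adj Adv.
Verifying each rule — rule 1 ok; rule 2 ok; rule 3 ok; rule 4 ok; rule 5 ok.

Adj Adv Noun Verb Adj Adj Adv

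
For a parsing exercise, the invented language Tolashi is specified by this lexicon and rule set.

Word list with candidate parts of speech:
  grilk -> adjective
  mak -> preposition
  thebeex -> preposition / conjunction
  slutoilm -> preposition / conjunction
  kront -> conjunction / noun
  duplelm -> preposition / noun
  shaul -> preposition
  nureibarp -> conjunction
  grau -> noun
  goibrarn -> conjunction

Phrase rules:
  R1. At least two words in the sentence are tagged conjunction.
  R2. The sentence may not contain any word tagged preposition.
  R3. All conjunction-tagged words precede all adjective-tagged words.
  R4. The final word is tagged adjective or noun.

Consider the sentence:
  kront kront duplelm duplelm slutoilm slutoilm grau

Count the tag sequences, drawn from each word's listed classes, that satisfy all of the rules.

Candidates per position — 1:kront {conjunction,noun}; 2:kront {conjunction,noun}; 3:duplelm {preposition,noun}; 4:duplelm {preposition,noun}; 5:slutoilm {preposition,conjunction}; 6:slutoilm {preposition,conjunction}; 7:grau {noun}.
There are 64 candidate sequences in total.
The sequences that satisfy every rule: conjunction conjunction noun noun conjunction conjunction noun; conjunction noun noun noun conjunction conjunction noun; noun conjunction noun noun conjunction conjunction noun; noun noun noun noun conjunction conjunction noun.
Count = 4.

4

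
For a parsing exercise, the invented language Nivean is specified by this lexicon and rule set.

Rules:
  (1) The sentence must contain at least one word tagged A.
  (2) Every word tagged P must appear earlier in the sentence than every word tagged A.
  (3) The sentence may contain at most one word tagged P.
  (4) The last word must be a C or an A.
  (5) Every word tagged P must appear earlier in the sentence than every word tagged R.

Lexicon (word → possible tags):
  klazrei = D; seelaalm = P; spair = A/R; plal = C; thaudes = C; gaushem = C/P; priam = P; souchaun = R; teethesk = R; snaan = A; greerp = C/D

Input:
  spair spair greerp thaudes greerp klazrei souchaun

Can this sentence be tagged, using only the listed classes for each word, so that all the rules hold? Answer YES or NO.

Candidates per position — 1:spair {A,R}; 2:spair {A,R}; 3:greerp {C,D}; 4:thaudes {C}; 5:greerp {C,D}; 6:klazrei {D}; 7:souchaun {R}.
Rule 4 cannot be satisfied by any choice of tags from the lexicon.
So there is no consistent tagging.

NO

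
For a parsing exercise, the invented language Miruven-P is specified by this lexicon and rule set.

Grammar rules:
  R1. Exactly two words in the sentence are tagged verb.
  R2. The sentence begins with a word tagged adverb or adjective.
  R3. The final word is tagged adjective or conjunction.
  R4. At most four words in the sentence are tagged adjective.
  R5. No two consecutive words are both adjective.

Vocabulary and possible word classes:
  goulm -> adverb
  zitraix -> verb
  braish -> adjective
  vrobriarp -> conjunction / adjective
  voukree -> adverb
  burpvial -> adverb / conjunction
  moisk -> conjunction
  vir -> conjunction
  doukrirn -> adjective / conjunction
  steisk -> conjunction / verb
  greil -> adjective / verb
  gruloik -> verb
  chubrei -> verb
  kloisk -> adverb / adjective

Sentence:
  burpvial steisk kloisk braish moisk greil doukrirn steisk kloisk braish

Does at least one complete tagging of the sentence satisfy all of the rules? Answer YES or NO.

Candidates per position — 1:burpvial {adverb,conjunction}; 2:steisk {conjunction,verb}; 3:kloisk {adverb,adjective}; 4:braish {adjective}; 5:moisk {conjunction}; 6:greil {adjective,verb}; 7:doukrirn {adjective,conjunction}; 8:steisk {conjunction,verb}; 9:kloisk {adverb,adjective}; 10:braish {adjective}.
One satisfying assignment: adverb verb adverb adjective conjunction adjective conjunction verb adverb adjective.
Verifying each rule — rule 1 satisfied; rule 2 satisfied; rule 3 satisfied; rule 4 satisfied; rule 5 satisfied.

YES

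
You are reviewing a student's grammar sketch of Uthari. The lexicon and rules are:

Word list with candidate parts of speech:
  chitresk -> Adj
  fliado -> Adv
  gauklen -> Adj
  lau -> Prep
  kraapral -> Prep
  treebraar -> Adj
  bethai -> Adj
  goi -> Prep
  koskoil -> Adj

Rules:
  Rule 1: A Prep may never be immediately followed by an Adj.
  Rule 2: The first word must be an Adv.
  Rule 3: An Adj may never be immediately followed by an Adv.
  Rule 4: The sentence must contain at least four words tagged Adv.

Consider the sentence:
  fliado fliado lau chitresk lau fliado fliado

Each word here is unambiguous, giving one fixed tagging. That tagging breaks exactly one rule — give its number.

1

Fixed tagging: Adv Adv Prep Adj Prep Adv Adv.
Applying the rules: R1 violated, R2 holds, R3 holds, R4 holds.
Only rule 1 fails.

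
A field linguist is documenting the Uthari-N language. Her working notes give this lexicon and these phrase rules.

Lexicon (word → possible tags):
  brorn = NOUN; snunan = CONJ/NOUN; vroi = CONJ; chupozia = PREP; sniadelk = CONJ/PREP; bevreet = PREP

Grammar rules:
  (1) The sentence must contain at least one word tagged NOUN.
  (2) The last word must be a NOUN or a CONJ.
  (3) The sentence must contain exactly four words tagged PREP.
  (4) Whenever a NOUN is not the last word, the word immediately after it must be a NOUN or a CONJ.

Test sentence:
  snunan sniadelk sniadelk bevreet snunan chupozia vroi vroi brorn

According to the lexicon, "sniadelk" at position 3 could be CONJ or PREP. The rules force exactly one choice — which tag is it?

Candidates per position — 1:snunan {CONJ,NOUN}; 2:sniadelk {CONJ,PREP}; 3:sniadelk {CONJ,PREP}; 4:bevreet {PREP}; 5:snunan {CONJ,NOUN}; 6:chupozia {PREP}; 7:vroi {CONJ}; 8:vroi {CONJ}; 9:brorn {NOUN}.
Position 2: tagging it CONJ would leave rule 3 unsatisfiable, so it must be PREP.
Position 3: tagging it CONJ would leave rule 3 unsatisfiable, so it must be PREP.
Position 5: tagging it NOUN would leave rule 4 unsatisfiable, so it must be CONJ.
Position 1: tagging it NOUN would leave rule 4 unsatisfiable, so it must be CONJ.
So the tagging must be: CONJ PREP PREP PREP CONJ PREP CONJ CONJ NOUN.
Checking: rule 1 holds; rule 2 holds; rule 3 holds; rule 4 holds.

PREP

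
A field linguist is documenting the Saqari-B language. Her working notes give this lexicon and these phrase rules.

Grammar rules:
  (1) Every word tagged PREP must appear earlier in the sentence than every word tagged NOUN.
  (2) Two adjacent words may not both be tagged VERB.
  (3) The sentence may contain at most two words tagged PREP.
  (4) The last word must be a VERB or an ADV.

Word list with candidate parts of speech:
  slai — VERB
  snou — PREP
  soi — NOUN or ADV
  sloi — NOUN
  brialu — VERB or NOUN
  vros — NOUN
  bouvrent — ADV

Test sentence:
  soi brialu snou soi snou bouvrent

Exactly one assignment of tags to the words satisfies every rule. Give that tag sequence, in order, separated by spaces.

Candidates per position — 1:soi {NOUN,ADV}; 2:brialu {VERB,NOUN}; 3:snou {PREP}; 4:soi {NOUN,ADV}; 5:snou {PREP}; 6:bouvrent {ADV}.
Position 1: tagging it NOUN would leave rule 1 unsatisfiable, so it must be ADV.
Position 2: tagging it NOUN would leave rule 1 unsatisfiable, so it must be VERB.
Position 4: tagging it NOUN would leave rule 1 unsatisfiable, so it must be ADV.
The only consistent sequence is: ADV VERB PREP ADV PREP ADV.
Verifying each rule — rule 1 holds; rule 2 holds; rule 3 holds; rule 4 holds.

ADV VERB PREP ADV PREP ADV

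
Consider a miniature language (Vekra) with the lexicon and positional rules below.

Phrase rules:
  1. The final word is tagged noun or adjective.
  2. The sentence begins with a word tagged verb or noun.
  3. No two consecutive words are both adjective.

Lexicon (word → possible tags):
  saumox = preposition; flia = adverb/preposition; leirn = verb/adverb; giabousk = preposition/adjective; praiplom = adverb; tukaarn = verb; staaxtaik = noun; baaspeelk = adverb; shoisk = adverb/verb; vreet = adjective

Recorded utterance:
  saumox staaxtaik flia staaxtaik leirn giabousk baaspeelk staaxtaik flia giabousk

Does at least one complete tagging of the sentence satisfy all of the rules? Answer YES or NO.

Candidates per position — 1:saumox {preposition}; 2:staaxtaik {noun}; 3:flia {adverb,preposition}; 4:staaxtaik {noun}; 5:leirn {verb,adverb}; 6:giabousk {preposition,adjective}; 7:baaspeelk {adverb}; 8:staaxtaik {noun}; 9:flia {adverb,preposition}; 10:giabousk {preposition,adjective}.
Rule 2 cannot be satisfied by any choice of tags from the lexicon.
So there is no consistent tagging.

NO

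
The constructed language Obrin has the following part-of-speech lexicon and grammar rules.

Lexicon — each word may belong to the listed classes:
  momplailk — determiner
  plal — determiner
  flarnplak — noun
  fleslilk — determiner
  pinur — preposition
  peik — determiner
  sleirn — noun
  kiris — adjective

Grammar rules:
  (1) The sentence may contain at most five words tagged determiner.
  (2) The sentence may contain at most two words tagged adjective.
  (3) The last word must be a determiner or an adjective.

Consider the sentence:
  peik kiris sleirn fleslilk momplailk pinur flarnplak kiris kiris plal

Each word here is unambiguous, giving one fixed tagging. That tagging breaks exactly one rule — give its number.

2

Fixed tagging: determiner adjective noun determiner determiner preposition noun adjective adjective determiner.
Checking each rule: R1 holds, R2 violated, R3 holds.
Only rule 2 fails.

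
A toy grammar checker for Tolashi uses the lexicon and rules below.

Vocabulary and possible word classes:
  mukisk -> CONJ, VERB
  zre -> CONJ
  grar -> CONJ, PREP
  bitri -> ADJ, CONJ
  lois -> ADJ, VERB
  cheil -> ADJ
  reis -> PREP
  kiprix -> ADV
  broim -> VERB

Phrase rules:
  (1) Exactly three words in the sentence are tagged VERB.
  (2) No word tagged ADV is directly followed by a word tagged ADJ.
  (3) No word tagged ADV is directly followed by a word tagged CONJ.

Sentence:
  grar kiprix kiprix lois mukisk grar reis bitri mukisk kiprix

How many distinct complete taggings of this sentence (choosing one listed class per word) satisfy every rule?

Candidates per position — 1:grar {CONJ,PREP}; 2:kiprix {ADV}; 3:kiprix {ADV}; 4:lois {ADJ,VERB}; 5:mukisk {CONJ,VERB}; 6:grar {CONJ,PREP}; 7:reis {PREP}; 8:bitri {ADJ,CONJ}; 9:mukisk {CONJ,VERB}; 10:kiprix {ADV}.
There are 64 candidate sequences in total.
Checking each against the rules leaves 8 sequences.
Count = 8.

8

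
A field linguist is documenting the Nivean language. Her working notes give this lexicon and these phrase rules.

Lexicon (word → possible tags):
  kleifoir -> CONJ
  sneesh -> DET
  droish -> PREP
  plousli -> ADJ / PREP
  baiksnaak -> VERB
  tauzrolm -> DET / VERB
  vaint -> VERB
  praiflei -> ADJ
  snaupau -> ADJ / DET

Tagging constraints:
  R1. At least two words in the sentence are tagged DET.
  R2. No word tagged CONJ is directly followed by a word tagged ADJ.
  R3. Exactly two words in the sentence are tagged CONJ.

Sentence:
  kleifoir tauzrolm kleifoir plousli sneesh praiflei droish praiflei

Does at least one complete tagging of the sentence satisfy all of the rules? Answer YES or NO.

Candidates per position — 1:kleifoir {CONJ}; 2:tauzrolm {DET,VERB}; 3:kleifoir {CONJ}; 4:plousli {ADJ,PREP}; 5:sneesh {DET}; 6:praiflei {ADJ}; 7:droish {PREP}; 8:praiflei {ADJ}.
One satisfying assignment: CONJ DET CONJ PREP DET ADJ PREP ADJ.
Check: rule 1 satisfied; rule 2 satisfied; rule 3 satisfied.

YES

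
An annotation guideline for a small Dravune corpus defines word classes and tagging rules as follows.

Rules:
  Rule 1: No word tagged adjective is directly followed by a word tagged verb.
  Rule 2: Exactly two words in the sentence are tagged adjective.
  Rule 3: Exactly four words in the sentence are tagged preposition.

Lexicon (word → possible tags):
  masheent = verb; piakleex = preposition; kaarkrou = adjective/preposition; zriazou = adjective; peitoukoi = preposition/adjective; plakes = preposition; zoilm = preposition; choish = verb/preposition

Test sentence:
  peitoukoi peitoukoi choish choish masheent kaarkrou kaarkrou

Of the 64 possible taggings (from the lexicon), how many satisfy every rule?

Candidates per position — 1:peitoukoi {preposition,adjective}; 2:peitoukoi {preposition,adjective}; 3:choish {verb,preposition}; 4:choish {verb,preposition}; 5:masheent {verb}; 6:kaarkrou {adjective,preposition}; 7:kaarkrou {adjective,preposition}.
There are 64 candidate sequences in total.
Checking each against the rules leaves 6 sequences.
Count = 6.

6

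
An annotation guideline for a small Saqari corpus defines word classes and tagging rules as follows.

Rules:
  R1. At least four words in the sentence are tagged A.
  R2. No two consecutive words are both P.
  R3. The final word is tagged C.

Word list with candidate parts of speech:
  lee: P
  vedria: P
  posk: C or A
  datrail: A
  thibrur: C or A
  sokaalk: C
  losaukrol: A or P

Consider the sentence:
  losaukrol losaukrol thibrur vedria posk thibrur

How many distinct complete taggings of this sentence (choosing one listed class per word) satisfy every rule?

Candidates per position — 1:losaukrol {A,P}; 2:losaukrol {A,P}; 3:thibrur {C,A}; 4:vedria {P}; 5:posk {C,A}; 6:thibrur {C,A}.
There are 32 candidate sequences in total.
The sequences that satisfy every rule: A A A P A C.
Count = 1.

1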